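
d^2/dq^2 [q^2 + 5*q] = 2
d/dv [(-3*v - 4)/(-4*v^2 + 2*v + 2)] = (-6*v^2 - 16*v + 1)/(2*(4*v^4 - 4*v^3 - 3*v^2 + 2*v + 1))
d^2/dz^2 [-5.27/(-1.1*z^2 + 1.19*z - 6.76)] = (-12.7534*z^2 + 13.79686*z + 5.27*(2.2*z - 1.19)*(4.4*z - 2.38) - 78.37544)/(1.1*z^2 - 1.19*z + 6.76)^3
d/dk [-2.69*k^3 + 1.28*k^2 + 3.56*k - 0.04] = -8.07*k^2 + 2.56*k + 3.56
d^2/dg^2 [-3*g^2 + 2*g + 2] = -6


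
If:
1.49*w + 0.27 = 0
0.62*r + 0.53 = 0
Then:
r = -0.85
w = -0.18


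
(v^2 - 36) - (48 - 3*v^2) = 4*v^2 - 84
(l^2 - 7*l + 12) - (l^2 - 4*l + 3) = 9 - 3*l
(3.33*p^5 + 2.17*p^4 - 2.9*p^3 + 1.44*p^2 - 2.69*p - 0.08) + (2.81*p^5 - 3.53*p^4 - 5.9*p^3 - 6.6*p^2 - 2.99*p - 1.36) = 6.14*p^5 - 1.36*p^4 - 8.8*p^3 - 5.16*p^2 - 5.68*p - 1.44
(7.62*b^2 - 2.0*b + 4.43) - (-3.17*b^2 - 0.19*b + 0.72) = 10.79*b^2 - 1.81*b + 3.71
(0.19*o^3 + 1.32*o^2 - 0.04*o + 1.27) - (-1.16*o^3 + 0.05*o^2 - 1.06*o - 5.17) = 1.35*o^3 + 1.27*o^2 + 1.02*o + 6.44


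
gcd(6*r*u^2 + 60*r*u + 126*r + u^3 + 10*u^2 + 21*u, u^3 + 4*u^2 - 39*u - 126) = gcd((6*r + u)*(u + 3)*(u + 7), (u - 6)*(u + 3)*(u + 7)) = u^2 + 10*u + 21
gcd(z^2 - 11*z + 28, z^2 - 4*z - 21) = z - 7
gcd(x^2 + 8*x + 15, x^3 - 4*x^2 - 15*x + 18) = x + 3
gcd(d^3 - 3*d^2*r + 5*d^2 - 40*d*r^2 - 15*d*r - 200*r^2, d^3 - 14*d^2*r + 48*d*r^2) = -d + 8*r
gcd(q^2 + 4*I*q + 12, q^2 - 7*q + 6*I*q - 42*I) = q + 6*I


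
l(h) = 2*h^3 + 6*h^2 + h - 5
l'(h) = 6*h^2 + 12*h + 1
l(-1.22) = -0.92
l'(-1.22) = -4.71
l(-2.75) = -3.97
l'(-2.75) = 13.38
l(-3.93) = -37.66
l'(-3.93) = 46.51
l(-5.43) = -153.73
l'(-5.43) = 112.75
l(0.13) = -4.76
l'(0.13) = 2.66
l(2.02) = 37.99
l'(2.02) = 49.72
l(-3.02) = -8.38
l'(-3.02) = 19.48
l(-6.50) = -307.25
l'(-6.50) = 176.50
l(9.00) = 1948.00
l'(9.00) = 595.00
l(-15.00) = -5420.00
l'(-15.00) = 1171.00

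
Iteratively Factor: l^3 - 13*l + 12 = (l - 3)*(l^2 + 3*l - 4) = (l - 3)*(l + 4)*(l - 1)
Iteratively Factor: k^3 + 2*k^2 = (k + 2)*(k^2) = k*(k + 2)*(k)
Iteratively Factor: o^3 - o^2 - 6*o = (o + 2)*(o^2 - 3*o) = o*(o + 2)*(o - 3)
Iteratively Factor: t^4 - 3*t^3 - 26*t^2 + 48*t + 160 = (t - 4)*(t^3 + t^2 - 22*t - 40) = (t - 5)*(t - 4)*(t^2 + 6*t + 8) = (t - 5)*(t - 4)*(t + 4)*(t + 2)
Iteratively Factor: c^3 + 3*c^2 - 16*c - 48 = (c + 4)*(c^2 - c - 12) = (c + 3)*(c + 4)*(c - 4)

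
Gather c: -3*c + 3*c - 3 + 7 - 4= 0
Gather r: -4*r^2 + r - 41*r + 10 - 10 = -4*r^2 - 40*r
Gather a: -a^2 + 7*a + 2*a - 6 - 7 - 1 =-a^2 + 9*a - 14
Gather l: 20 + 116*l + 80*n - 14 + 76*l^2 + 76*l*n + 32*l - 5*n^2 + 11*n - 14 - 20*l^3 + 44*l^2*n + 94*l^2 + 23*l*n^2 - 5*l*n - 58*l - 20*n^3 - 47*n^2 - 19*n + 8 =-20*l^3 + l^2*(44*n + 170) + l*(23*n^2 + 71*n + 90) - 20*n^3 - 52*n^2 + 72*n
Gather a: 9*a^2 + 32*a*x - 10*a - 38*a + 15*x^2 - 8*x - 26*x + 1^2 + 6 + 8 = 9*a^2 + a*(32*x - 48) + 15*x^2 - 34*x + 15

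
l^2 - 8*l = l*(l - 8)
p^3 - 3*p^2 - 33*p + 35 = (p - 7)*(p - 1)*(p + 5)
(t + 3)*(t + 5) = t^2 + 8*t + 15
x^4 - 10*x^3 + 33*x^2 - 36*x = x*(x - 4)*(x - 3)^2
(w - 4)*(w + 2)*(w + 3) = w^3 + w^2 - 14*w - 24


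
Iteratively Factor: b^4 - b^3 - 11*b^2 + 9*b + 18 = (b - 3)*(b^3 + 2*b^2 - 5*b - 6) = (b - 3)*(b + 1)*(b^2 + b - 6) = (b - 3)*(b + 1)*(b + 3)*(b - 2)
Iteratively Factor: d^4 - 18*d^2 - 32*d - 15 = (d - 5)*(d^3 + 5*d^2 + 7*d + 3) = (d - 5)*(d + 1)*(d^2 + 4*d + 3) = (d - 5)*(d + 1)^2*(d + 3)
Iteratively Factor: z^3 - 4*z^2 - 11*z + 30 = (z + 3)*(z^2 - 7*z + 10) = (z - 2)*(z + 3)*(z - 5)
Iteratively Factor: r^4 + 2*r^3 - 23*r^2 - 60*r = (r + 4)*(r^3 - 2*r^2 - 15*r) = (r + 3)*(r + 4)*(r^2 - 5*r) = (r - 5)*(r + 3)*(r + 4)*(r)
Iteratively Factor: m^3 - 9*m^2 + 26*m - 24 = (m - 2)*(m^2 - 7*m + 12) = (m - 3)*(m - 2)*(m - 4)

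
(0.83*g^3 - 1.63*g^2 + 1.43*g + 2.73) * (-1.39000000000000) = -1.1537*g^3 + 2.2657*g^2 - 1.9877*g - 3.7947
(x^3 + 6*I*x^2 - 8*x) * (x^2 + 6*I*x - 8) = x^5 + 12*I*x^4 - 52*x^3 - 96*I*x^2 + 64*x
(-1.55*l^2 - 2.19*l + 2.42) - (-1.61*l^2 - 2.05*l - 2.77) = 0.0600000000000001*l^2 - 0.14*l + 5.19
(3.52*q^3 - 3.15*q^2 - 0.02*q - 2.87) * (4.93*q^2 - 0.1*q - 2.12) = 17.3536*q^5 - 15.8815*q^4 - 7.246*q^3 - 7.4691*q^2 + 0.3294*q + 6.0844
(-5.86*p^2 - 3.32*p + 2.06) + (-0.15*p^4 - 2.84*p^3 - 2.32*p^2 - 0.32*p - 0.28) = -0.15*p^4 - 2.84*p^3 - 8.18*p^2 - 3.64*p + 1.78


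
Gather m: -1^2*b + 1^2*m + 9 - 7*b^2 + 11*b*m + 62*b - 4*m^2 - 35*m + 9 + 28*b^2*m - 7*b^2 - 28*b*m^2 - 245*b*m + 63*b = -14*b^2 + 124*b + m^2*(-28*b - 4) + m*(28*b^2 - 234*b - 34) + 18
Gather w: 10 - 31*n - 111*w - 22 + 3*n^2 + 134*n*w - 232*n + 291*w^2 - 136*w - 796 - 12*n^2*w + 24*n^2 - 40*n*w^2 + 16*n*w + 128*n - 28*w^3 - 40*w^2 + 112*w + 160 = 27*n^2 - 135*n - 28*w^3 + w^2*(251 - 40*n) + w*(-12*n^2 + 150*n - 135) - 648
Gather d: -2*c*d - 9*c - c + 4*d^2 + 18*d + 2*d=-10*c + 4*d^2 + d*(20 - 2*c)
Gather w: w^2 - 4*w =w^2 - 4*w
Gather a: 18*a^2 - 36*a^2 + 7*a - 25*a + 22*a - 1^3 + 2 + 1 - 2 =-18*a^2 + 4*a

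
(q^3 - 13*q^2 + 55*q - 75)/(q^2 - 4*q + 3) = (q^2 - 10*q + 25)/(q - 1)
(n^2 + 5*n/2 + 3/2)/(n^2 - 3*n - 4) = (n + 3/2)/(n - 4)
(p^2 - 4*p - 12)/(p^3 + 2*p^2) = (p - 6)/p^2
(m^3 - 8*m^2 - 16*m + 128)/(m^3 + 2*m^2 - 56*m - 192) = (m - 4)/(m + 6)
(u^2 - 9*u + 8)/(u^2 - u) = (u - 8)/u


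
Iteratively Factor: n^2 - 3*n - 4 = (n + 1)*(n - 4)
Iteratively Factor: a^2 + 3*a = (a)*(a + 3)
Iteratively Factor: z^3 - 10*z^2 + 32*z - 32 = (z - 2)*(z^2 - 8*z + 16) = (z - 4)*(z - 2)*(z - 4)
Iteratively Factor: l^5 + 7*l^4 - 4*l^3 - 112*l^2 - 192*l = (l + 3)*(l^4 + 4*l^3 - 16*l^2 - 64*l) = (l + 3)*(l + 4)*(l^3 - 16*l) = l*(l + 3)*(l + 4)*(l^2 - 16) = l*(l + 3)*(l + 4)^2*(l - 4)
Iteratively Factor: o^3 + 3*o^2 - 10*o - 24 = (o - 3)*(o^2 + 6*o + 8) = (o - 3)*(o + 4)*(o + 2)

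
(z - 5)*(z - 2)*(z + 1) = z^3 - 6*z^2 + 3*z + 10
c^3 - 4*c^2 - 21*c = c*(c - 7)*(c + 3)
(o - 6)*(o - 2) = o^2 - 8*o + 12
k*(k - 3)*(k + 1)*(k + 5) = k^4 + 3*k^3 - 13*k^2 - 15*k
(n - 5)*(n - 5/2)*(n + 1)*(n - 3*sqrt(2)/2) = n^4 - 13*n^3/2 - 3*sqrt(2)*n^3/2 + 5*n^2 + 39*sqrt(2)*n^2/4 - 15*sqrt(2)*n/2 + 25*n/2 - 75*sqrt(2)/4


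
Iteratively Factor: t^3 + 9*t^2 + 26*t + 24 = (t + 4)*(t^2 + 5*t + 6) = (t + 3)*(t + 4)*(t + 2)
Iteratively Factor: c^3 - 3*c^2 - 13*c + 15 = (c + 3)*(c^2 - 6*c + 5) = (c - 5)*(c + 3)*(c - 1)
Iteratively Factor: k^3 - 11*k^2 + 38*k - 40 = (k - 5)*(k^2 - 6*k + 8) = (k - 5)*(k - 4)*(k - 2)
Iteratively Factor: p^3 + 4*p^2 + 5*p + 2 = (p + 1)*(p^2 + 3*p + 2) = (p + 1)*(p + 2)*(p + 1)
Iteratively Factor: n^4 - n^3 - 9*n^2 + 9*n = (n + 3)*(n^3 - 4*n^2 + 3*n) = n*(n + 3)*(n^2 - 4*n + 3) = n*(n - 1)*(n + 3)*(n - 3)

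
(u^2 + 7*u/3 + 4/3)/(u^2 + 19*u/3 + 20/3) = (u + 1)/(u + 5)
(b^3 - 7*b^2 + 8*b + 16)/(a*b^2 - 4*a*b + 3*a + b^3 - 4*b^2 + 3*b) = (b^3 - 7*b^2 + 8*b + 16)/(a*b^2 - 4*a*b + 3*a + b^3 - 4*b^2 + 3*b)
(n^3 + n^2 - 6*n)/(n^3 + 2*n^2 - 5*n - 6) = n/(n + 1)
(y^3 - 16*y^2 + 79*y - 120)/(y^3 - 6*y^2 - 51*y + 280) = (y - 3)/(y + 7)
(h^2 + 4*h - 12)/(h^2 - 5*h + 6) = (h + 6)/(h - 3)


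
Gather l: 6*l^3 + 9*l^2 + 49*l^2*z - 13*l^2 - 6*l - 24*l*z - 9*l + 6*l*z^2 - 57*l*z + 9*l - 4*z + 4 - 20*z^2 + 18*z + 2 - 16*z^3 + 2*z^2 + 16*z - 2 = 6*l^3 + l^2*(49*z - 4) + l*(6*z^2 - 81*z - 6) - 16*z^3 - 18*z^2 + 30*z + 4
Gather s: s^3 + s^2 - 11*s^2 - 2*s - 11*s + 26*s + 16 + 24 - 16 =s^3 - 10*s^2 + 13*s + 24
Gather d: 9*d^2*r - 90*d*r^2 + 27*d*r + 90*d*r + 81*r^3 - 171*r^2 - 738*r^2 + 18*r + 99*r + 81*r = 9*d^2*r + d*(-90*r^2 + 117*r) + 81*r^3 - 909*r^2 + 198*r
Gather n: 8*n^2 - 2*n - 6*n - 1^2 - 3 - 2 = 8*n^2 - 8*n - 6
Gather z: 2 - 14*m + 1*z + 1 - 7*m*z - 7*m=-21*m + z*(1 - 7*m) + 3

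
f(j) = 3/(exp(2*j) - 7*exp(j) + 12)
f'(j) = 3*(-2*exp(2*j) + 7*exp(j))/(exp(2*j) - 7*exp(j) + 12)^2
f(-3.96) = 0.25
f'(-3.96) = 0.00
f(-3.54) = 0.25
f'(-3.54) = 0.00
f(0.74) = 1.74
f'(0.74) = 5.96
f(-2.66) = 0.26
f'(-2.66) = 0.01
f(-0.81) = 0.33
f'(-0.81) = 0.10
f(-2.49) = 0.26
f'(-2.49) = 0.01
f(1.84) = 0.40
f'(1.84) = -1.84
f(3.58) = 0.00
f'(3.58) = -0.01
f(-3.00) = 0.26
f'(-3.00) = 0.01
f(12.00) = 0.00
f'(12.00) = 0.00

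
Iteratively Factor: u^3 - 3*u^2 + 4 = (u - 2)*(u^2 - u - 2) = (u - 2)^2*(u + 1)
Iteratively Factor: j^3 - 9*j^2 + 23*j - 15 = (j - 3)*(j^2 - 6*j + 5) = (j - 3)*(j - 1)*(j - 5)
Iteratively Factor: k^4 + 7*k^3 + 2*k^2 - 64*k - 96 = (k - 3)*(k^3 + 10*k^2 + 32*k + 32) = (k - 3)*(k + 4)*(k^2 + 6*k + 8) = (k - 3)*(k + 2)*(k + 4)*(k + 4)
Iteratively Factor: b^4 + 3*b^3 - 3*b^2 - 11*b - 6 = (b + 1)*(b^3 + 2*b^2 - 5*b - 6) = (b - 2)*(b + 1)*(b^2 + 4*b + 3) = (b - 2)*(b + 1)^2*(b + 3)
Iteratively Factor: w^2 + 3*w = (w + 3)*(w)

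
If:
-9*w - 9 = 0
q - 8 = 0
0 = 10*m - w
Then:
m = -1/10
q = 8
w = -1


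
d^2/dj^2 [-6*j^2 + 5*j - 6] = -12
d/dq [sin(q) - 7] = cos(q)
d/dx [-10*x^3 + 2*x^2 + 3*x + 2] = -30*x^2 + 4*x + 3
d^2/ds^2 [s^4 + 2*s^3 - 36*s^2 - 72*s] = 12*s^2 + 12*s - 72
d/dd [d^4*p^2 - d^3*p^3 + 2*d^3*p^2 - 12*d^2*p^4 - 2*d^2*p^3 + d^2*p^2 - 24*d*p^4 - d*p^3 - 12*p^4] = p^2*(4*d^3 - 3*d^2*p + 6*d^2 - 24*d*p^2 - 4*d*p + 2*d - 24*p^2 - p)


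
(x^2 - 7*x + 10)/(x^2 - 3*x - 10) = (x - 2)/(x + 2)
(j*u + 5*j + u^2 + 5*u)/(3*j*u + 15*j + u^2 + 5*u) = (j + u)/(3*j + u)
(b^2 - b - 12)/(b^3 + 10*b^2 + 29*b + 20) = (b^2 - b - 12)/(b^3 + 10*b^2 + 29*b + 20)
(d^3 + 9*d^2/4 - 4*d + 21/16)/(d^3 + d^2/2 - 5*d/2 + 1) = (d^2 + 11*d/4 - 21/8)/(d^2 + d - 2)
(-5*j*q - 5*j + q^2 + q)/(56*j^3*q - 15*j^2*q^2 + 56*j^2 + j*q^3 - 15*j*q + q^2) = (-5*j*q - 5*j + q^2 + q)/(56*j^3*q - 15*j^2*q^2 + 56*j^2 + j*q^3 - 15*j*q + q^2)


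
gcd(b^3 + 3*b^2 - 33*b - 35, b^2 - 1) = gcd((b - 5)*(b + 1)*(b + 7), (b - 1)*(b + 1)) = b + 1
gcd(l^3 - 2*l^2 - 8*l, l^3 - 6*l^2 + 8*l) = l^2 - 4*l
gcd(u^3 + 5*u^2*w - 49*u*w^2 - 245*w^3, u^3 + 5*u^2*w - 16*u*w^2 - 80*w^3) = u + 5*w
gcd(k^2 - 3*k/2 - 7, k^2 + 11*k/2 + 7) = k + 2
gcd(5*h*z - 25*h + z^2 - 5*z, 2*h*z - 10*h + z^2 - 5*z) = z - 5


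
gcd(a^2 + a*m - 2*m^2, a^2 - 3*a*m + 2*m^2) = a - m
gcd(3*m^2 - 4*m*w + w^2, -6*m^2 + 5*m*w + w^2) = -m + w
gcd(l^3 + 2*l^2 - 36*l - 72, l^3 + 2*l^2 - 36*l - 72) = l^3 + 2*l^2 - 36*l - 72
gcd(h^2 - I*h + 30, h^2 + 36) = h - 6*I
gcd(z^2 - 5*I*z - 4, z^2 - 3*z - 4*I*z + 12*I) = z - 4*I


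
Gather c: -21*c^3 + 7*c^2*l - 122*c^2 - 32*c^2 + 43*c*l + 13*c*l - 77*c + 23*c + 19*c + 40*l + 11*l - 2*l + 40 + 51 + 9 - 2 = -21*c^3 + c^2*(7*l - 154) + c*(56*l - 35) + 49*l + 98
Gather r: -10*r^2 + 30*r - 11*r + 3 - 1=-10*r^2 + 19*r + 2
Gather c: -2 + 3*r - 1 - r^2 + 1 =-r^2 + 3*r - 2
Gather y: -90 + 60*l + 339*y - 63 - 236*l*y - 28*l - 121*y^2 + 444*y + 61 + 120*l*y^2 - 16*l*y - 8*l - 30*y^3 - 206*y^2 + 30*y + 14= 24*l - 30*y^3 + y^2*(120*l - 327) + y*(813 - 252*l) - 78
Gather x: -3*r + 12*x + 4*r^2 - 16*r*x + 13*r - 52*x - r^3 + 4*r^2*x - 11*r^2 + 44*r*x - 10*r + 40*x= -r^3 - 7*r^2 + x*(4*r^2 + 28*r)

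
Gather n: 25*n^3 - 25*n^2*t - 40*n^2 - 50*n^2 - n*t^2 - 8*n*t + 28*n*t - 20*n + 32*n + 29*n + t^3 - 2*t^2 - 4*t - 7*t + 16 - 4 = 25*n^3 + n^2*(-25*t - 90) + n*(-t^2 + 20*t + 41) + t^3 - 2*t^2 - 11*t + 12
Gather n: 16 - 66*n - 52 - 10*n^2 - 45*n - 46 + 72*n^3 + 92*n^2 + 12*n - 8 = 72*n^3 + 82*n^2 - 99*n - 90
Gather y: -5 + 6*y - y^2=-y^2 + 6*y - 5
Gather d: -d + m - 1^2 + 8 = -d + m + 7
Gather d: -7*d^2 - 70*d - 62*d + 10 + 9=-7*d^2 - 132*d + 19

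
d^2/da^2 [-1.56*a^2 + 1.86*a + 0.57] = -3.12000000000000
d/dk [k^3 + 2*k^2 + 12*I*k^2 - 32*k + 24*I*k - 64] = 3*k^2 + k*(4 + 24*I) - 32 + 24*I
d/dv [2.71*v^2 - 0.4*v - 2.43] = 5.42*v - 0.4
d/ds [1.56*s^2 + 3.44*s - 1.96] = 3.12*s + 3.44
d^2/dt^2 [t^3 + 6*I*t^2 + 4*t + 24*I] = 6*t + 12*I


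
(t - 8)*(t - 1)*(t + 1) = t^3 - 8*t^2 - t + 8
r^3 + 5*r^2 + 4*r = r*(r + 1)*(r + 4)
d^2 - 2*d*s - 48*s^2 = (d - 8*s)*(d + 6*s)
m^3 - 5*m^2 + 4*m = m*(m - 4)*(m - 1)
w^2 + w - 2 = (w - 1)*(w + 2)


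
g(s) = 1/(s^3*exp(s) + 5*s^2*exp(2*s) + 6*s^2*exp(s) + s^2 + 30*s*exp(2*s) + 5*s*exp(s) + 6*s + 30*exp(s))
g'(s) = (-s^3*exp(s) - 10*s^2*exp(2*s) - 9*s^2*exp(s) - 70*s*exp(2*s) - 17*s*exp(s) - 2*s - 30*exp(2*s) - 35*exp(s) - 6)/(s^3*exp(s) + 5*s^2*exp(2*s) + 6*s^2*exp(s) + s^2 + 30*s*exp(2*s) + 5*s*exp(s) + 6*s + 30*exp(s))^2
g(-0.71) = 0.17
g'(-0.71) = -0.40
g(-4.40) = -0.15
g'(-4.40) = 0.05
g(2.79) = 0.00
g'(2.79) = -0.00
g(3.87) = 0.00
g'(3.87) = -0.00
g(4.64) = 0.00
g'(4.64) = -0.00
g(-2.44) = -0.18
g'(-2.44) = -0.11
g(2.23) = 0.00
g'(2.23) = -0.00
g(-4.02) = -0.14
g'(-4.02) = 0.02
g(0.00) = 0.03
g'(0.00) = -0.08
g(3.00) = 0.00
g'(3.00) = 0.00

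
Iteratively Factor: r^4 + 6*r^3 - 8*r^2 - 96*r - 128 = (r + 4)*(r^3 + 2*r^2 - 16*r - 32) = (r + 4)^2*(r^2 - 2*r - 8) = (r + 2)*(r + 4)^2*(r - 4)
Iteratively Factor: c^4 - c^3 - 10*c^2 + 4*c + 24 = (c + 2)*(c^3 - 3*c^2 - 4*c + 12) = (c - 2)*(c + 2)*(c^2 - c - 6) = (c - 3)*(c - 2)*(c + 2)*(c + 2)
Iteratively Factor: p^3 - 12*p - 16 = (p - 4)*(p^2 + 4*p + 4) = (p - 4)*(p + 2)*(p + 2)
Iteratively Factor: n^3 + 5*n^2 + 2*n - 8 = (n - 1)*(n^2 + 6*n + 8) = (n - 1)*(n + 4)*(n + 2)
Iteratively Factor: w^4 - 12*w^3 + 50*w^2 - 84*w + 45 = (w - 3)*(w^3 - 9*w^2 + 23*w - 15) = (w - 5)*(w - 3)*(w^2 - 4*w + 3) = (w - 5)*(w - 3)^2*(w - 1)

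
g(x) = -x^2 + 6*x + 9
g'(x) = 6 - 2*x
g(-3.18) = -20.19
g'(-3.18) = 12.36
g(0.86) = 13.42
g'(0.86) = 4.28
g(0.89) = 13.55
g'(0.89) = 4.22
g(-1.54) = -2.61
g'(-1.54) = 9.08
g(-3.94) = -30.16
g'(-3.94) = 13.88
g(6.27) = 7.31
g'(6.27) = -6.54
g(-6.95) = -81.00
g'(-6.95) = 19.90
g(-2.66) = -14.04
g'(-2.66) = 11.32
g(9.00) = -18.00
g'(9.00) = -12.00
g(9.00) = -18.00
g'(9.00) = -12.00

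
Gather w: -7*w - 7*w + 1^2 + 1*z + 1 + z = -14*w + 2*z + 2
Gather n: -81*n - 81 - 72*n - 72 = -153*n - 153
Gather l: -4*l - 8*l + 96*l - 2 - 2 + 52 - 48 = 84*l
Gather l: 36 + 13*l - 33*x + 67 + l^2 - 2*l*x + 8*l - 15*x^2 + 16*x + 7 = l^2 + l*(21 - 2*x) - 15*x^2 - 17*x + 110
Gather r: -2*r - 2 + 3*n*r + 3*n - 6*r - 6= 3*n + r*(3*n - 8) - 8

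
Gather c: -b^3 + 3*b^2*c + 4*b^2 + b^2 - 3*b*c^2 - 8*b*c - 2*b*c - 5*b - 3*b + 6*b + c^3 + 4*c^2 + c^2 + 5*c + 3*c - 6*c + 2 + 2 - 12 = -b^3 + 5*b^2 - 2*b + c^3 + c^2*(5 - 3*b) + c*(3*b^2 - 10*b + 2) - 8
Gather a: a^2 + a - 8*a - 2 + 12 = a^2 - 7*a + 10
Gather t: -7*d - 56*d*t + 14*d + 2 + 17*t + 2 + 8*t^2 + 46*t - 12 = 7*d + 8*t^2 + t*(63 - 56*d) - 8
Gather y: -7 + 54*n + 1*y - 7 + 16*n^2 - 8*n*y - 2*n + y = 16*n^2 + 52*n + y*(2 - 8*n) - 14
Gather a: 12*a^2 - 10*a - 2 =12*a^2 - 10*a - 2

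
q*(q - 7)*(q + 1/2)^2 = q^4 - 6*q^3 - 27*q^2/4 - 7*q/4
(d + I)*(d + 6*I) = d^2 + 7*I*d - 6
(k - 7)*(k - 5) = k^2 - 12*k + 35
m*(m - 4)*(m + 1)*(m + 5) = m^4 + 2*m^3 - 19*m^2 - 20*m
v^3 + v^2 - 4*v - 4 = (v - 2)*(v + 1)*(v + 2)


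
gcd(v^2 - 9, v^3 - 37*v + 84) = v - 3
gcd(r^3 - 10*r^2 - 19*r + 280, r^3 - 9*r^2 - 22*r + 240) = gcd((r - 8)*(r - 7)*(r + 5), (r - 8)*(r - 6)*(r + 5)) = r^2 - 3*r - 40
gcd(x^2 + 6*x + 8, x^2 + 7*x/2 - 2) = x + 4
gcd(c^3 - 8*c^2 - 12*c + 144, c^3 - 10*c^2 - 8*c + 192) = c^2 - 2*c - 24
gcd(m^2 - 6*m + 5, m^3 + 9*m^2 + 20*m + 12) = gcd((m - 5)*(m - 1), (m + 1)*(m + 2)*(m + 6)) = 1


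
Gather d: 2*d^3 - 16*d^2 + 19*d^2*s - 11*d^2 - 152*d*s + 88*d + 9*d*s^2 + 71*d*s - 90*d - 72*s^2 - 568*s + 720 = 2*d^3 + d^2*(19*s - 27) + d*(9*s^2 - 81*s - 2) - 72*s^2 - 568*s + 720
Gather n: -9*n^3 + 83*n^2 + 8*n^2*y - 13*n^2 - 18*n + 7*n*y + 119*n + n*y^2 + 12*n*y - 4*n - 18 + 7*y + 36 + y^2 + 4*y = -9*n^3 + n^2*(8*y + 70) + n*(y^2 + 19*y + 97) + y^2 + 11*y + 18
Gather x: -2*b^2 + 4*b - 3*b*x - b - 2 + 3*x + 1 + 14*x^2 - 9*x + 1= -2*b^2 + 3*b + 14*x^2 + x*(-3*b - 6)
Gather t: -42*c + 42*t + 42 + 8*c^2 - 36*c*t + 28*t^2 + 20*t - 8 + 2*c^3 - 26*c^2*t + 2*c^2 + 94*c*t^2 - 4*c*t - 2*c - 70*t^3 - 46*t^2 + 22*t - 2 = 2*c^3 + 10*c^2 - 44*c - 70*t^3 + t^2*(94*c - 18) + t*(-26*c^2 - 40*c + 84) + 32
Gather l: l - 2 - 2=l - 4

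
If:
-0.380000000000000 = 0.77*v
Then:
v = -0.49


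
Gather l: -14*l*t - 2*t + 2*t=-14*l*t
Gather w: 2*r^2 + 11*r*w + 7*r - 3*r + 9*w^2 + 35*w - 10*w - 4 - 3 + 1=2*r^2 + 4*r + 9*w^2 + w*(11*r + 25) - 6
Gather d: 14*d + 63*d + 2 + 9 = 77*d + 11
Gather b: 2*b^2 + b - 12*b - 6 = 2*b^2 - 11*b - 6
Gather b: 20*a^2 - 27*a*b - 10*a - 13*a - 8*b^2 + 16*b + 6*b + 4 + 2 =20*a^2 - 23*a - 8*b^2 + b*(22 - 27*a) + 6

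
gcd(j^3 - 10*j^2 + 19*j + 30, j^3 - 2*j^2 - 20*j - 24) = j - 6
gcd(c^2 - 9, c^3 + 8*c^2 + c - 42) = c + 3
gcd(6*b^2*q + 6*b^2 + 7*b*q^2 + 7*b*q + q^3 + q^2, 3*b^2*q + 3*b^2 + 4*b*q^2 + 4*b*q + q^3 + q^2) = b*q + b + q^2 + q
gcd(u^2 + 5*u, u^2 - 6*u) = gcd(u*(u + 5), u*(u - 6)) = u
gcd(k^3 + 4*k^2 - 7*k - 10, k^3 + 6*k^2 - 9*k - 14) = k^2 - k - 2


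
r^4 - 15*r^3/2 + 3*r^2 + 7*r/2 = r*(r - 7)*(r - 1)*(r + 1/2)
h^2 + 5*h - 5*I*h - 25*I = (h + 5)*(h - 5*I)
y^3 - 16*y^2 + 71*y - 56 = (y - 8)*(y - 7)*(y - 1)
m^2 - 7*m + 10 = (m - 5)*(m - 2)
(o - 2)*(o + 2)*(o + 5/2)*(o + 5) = o^4 + 15*o^3/2 + 17*o^2/2 - 30*o - 50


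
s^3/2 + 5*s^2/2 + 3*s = s*(s/2 + 1)*(s + 3)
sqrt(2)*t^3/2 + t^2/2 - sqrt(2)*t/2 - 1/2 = (t - 1)*(t + 1)*(sqrt(2)*t/2 + 1/2)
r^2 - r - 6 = (r - 3)*(r + 2)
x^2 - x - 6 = (x - 3)*(x + 2)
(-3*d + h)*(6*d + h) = -18*d^2 + 3*d*h + h^2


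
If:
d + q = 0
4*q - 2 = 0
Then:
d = -1/2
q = 1/2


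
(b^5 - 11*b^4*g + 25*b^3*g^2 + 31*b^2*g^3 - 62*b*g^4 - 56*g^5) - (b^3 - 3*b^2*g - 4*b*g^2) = b^5 - 11*b^4*g + 25*b^3*g^2 - b^3 + 31*b^2*g^3 + 3*b^2*g - 62*b*g^4 + 4*b*g^2 - 56*g^5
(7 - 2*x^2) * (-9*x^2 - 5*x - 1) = 18*x^4 + 10*x^3 - 61*x^2 - 35*x - 7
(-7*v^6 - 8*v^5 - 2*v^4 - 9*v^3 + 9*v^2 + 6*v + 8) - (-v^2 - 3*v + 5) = -7*v^6 - 8*v^5 - 2*v^4 - 9*v^3 + 10*v^2 + 9*v + 3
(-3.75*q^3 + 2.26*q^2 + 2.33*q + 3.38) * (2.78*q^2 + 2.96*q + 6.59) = -10.425*q^5 - 4.8172*q^4 - 11.5455*q^3 + 31.1866*q^2 + 25.3595*q + 22.2742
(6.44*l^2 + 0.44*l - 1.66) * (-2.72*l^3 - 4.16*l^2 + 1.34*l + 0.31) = -17.5168*l^5 - 27.9872*l^4 + 11.3144*l^3 + 9.4916*l^2 - 2.088*l - 0.5146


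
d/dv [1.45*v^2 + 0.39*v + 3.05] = 2.9*v + 0.39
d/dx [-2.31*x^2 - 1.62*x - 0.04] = -4.62*x - 1.62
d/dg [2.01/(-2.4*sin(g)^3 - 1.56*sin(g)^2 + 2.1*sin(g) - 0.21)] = (14.472*sin(g)^2 + 6.2712*sin(g) - 4.221)*cos(g)/(2.4*sin(g)^3 + 1.56*sin(g)^2 - 2.1*sin(g) + 0.21)^2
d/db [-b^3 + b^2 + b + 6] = -3*b^2 + 2*b + 1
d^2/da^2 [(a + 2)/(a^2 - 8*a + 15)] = 2*(3*(2 - a)*(a^2 - 8*a + 15) + 4*(a - 4)^2*(a + 2))/(a^2 - 8*a + 15)^3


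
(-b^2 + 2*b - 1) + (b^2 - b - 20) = b - 21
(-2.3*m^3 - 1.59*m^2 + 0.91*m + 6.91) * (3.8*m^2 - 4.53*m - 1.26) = -8.74*m^5 + 4.377*m^4 + 13.5587*m^3 + 24.1391*m^2 - 32.4489*m - 8.7066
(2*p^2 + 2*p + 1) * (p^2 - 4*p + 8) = 2*p^4 - 6*p^3 + 9*p^2 + 12*p + 8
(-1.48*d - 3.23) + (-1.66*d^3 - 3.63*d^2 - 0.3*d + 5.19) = -1.66*d^3 - 3.63*d^2 - 1.78*d + 1.96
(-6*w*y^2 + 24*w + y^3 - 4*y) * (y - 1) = -6*w*y^3 + 6*w*y^2 + 24*w*y - 24*w + y^4 - y^3 - 4*y^2 + 4*y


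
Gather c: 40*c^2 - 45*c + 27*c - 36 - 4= 40*c^2 - 18*c - 40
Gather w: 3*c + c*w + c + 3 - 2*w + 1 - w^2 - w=4*c - w^2 + w*(c - 3) + 4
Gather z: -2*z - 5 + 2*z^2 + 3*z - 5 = 2*z^2 + z - 10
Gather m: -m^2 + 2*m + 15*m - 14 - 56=-m^2 + 17*m - 70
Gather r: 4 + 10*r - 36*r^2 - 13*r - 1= -36*r^2 - 3*r + 3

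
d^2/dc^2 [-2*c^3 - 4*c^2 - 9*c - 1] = -12*c - 8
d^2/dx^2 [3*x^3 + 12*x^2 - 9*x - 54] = 18*x + 24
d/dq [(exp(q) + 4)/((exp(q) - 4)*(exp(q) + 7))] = (-exp(2*q) - 8*exp(q) - 40)*exp(q)/(exp(4*q) + 6*exp(3*q) - 47*exp(2*q) - 168*exp(q) + 784)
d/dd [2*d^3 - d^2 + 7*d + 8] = 6*d^2 - 2*d + 7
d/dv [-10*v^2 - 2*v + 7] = -20*v - 2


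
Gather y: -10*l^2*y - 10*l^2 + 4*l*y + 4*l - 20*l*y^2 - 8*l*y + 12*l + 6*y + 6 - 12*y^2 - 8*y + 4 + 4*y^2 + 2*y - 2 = -10*l^2 + 16*l + y^2*(-20*l - 8) + y*(-10*l^2 - 4*l) + 8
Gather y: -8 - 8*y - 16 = -8*y - 24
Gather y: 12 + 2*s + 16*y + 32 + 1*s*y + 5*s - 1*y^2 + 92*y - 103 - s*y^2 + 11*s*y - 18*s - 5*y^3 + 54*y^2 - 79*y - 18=-11*s - 5*y^3 + y^2*(53 - s) + y*(12*s + 29) - 77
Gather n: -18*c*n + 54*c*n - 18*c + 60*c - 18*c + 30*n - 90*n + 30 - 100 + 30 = 24*c + n*(36*c - 60) - 40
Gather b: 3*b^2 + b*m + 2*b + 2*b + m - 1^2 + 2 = 3*b^2 + b*(m + 4) + m + 1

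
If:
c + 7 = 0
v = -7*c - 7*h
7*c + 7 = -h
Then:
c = -7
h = 42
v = -245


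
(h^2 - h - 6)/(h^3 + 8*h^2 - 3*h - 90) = (h + 2)/(h^2 + 11*h + 30)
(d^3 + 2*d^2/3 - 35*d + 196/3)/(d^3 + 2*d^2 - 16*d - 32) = (3*d^2 + 14*d - 49)/(3*(d^2 + 6*d + 8))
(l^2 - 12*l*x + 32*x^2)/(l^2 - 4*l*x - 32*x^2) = (l - 4*x)/(l + 4*x)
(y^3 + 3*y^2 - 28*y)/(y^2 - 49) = y*(y - 4)/(y - 7)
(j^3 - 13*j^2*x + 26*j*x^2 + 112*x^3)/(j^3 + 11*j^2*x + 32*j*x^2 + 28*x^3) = (j^2 - 15*j*x + 56*x^2)/(j^2 + 9*j*x + 14*x^2)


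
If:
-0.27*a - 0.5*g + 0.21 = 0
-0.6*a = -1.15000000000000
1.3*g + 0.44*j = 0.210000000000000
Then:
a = 1.92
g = -0.62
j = 2.29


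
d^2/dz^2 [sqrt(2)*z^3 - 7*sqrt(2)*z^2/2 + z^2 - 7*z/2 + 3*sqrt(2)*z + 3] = 6*sqrt(2)*z - 7*sqrt(2) + 2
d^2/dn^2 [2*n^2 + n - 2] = 4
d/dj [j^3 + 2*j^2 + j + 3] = 3*j^2 + 4*j + 1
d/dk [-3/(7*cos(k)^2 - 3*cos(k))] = 3*(3 - 14*cos(k))*sin(k)/((7*cos(k) - 3)^2*cos(k)^2)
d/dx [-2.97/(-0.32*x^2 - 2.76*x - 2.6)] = (-1.9008*x - 8.1972)/(0.32*x^2 + 2.76*x + 2.6)^2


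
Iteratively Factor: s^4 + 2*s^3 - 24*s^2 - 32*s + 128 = (s + 4)*(s^3 - 2*s^2 - 16*s + 32) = (s - 2)*(s + 4)*(s^2 - 16) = (s - 2)*(s + 4)^2*(s - 4)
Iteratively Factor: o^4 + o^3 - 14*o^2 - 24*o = (o - 4)*(o^3 + 5*o^2 + 6*o) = (o - 4)*(o + 2)*(o^2 + 3*o) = o*(o - 4)*(o + 2)*(o + 3)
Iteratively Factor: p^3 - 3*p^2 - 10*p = (p - 5)*(p^2 + 2*p) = (p - 5)*(p + 2)*(p)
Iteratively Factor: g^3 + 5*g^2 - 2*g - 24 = (g + 3)*(g^2 + 2*g - 8) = (g - 2)*(g + 3)*(g + 4)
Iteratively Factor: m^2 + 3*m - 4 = (m - 1)*(m + 4)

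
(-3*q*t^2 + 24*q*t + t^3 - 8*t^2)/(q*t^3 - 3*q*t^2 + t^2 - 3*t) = (-3*q*t + 24*q + t^2 - 8*t)/(q*t^2 - 3*q*t + t - 3)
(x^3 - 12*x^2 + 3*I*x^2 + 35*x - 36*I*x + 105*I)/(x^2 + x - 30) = (x^2 + x*(-7 + 3*I) - 21*I)/(x + 6)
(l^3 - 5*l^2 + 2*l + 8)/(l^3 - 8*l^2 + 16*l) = (l^2 - l - 2)/(l*(l - 4))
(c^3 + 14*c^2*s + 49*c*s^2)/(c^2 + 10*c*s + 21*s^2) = c*(c + 7*s)/(c + 3*s)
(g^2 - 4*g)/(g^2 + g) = (g - 4)/(g + 1)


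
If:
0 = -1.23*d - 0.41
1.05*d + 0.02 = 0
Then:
No Solution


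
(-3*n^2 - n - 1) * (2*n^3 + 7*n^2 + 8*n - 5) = -6*n^5 - 23*n^4 - 33*n^3 - 3*n + 5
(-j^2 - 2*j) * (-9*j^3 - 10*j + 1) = 9*j^5 + 18*j^4 + 10*j^3 + 19*j^2 - 2*j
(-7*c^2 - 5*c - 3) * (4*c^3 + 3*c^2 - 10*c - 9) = -28*c^5 - 41*c^4 + 43*c^3 + 104*c^2 + 75*c + 27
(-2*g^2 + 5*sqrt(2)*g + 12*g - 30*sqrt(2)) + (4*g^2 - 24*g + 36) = 2*g^2 - 12*g + 5*sqrt(2)*g - 30*sqrt(2) + 36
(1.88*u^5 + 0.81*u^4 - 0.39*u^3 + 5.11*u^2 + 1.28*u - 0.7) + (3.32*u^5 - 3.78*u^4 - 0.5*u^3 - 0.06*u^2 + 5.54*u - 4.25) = 5.2*u^5 - 2.97*u^4 - 0.89*u^3 + 5.05*u^2 + 6.82*u - 4.95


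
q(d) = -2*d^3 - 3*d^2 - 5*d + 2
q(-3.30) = 57.70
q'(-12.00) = -797.00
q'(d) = -6*d^2 - 6*d - 5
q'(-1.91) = -15.43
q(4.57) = -274.39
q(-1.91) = 14.54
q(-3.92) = 95.97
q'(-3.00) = -41.00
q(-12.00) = 3086.00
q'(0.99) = -16.82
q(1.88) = -31.29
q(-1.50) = 9.50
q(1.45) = -17.65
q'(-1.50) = -9.50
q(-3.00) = 44.00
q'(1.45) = -26.32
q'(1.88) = -37.49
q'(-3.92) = -73.68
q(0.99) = -7.83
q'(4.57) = -157.73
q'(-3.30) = -50.54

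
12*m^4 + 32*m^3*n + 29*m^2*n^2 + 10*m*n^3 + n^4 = (m + n)^2*(2*m + n)*(6*m + n)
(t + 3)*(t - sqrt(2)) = t^2 - sqrt(2)*t + 3*t - 3*sqrt(2)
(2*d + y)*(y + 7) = 2*d*y + 14*d + y^2 + 7*y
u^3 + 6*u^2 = u^2*(u + 6)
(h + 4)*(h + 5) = h^2 + 9*h + 20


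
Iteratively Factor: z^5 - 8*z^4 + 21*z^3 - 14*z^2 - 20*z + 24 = (z - 2)*(z^4 - 6*z^3 + 9*z^2 + 4*z - 12) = (z - 2)^2*(z^3 - 4*z^2 + z + 6) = (z - 2)^3*(z^2 - 2*z - 3) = (z - 2)^3*(z + 1)*(z - 3)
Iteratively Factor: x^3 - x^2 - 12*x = (x - 4)*(x^2 + 3*x) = x*(x - 4)*(x + 3)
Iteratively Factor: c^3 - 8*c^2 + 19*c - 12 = (c - 4)*(c^2 - 4*c + 3) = (c - 4)*(c - 3)*(c - 1)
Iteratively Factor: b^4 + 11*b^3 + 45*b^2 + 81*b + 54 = (b + 3)*(b^3 + 8*b^2 + 21*b + 18) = (b + 2)*(b + 3)*(b^2 + 6*b + 9) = (b + 2)*(b + 3)^2*(b + 3)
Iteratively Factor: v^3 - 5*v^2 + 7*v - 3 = (v - 1)*(v^2 - 4*v + 3) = (v - 1)^2*(v - 3)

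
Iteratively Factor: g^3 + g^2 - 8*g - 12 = (g + 2)*(g^2 - g - 6) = (g - 3)*(g + 2)*(g + 2)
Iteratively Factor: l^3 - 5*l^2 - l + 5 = (l - 1)*(l^2 - 4*l - 5) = (l - 1)*(l + 1)*(l - 5)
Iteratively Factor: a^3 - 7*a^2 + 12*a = (a - 3)*(a^2 - 4*a) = a*(a - 3)*(a - 4)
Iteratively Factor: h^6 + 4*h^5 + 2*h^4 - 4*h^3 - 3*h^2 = (h - 1)*(h^5 + 5*h^4 + 7*h^3 + 3*h^2) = (h - 1)*(h + 1)*(h^4 + 4*h^3 + 3*h^2) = h*(h - 1)*(h + 1)*(h^3 + 4*h^2 + 3*h) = h*(h - 1)*(h + 1)^2*(h^2 + 3*h) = h^2*(h - 1)*(h + 1)^2*(h + 3)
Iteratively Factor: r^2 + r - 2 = (r - 1)*(r + 2)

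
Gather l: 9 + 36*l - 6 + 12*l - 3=48*l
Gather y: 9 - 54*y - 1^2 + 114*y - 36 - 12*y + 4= 48*y - 24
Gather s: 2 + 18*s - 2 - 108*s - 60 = -90*s - 60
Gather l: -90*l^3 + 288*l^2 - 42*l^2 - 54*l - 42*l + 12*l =-90*l^3 + 246*l^2 - 84*l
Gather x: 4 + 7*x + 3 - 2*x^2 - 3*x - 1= -2*x^2 + 4*x + 6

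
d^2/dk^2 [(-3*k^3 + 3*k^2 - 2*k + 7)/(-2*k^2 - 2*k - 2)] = (5*k^3 - 3*k^2 - 18*k - 5)/(k^6 + 3*k^5 + 6*k^4 + 7*k^3 + 6*k^2 + 3*k + 1)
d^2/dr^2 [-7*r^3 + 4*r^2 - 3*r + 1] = 8 - 42*r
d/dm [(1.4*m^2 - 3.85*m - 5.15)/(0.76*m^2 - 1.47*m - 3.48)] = (0.868*m^2 - 1.916*m + 5.8275)/(0.5776*m^4 - 2.2344*m^3 - 3.1287*m^2 + 10.2312*m + 12.1104)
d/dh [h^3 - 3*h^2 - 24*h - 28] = 3*h^2 - 6*h - 24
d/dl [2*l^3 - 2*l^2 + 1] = 2*l*(3*l - 2)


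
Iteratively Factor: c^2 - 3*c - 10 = (c + 2)*(c - 5)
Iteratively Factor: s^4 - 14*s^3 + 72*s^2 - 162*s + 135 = (s - 5)*(s^3 - 9*s^2 + 27*s - 27) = (s - 5)*(s - 3)*(s^2 - 6*s + 9) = (s - 5)*(s - 3)^2*(s - 3)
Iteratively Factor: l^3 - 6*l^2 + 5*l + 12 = (l + 1)*(l^2 - 7*l + 12) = (l - 4)*(l + 1)*(l - 3)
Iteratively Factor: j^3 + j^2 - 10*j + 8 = (j + 4)*(j^2 - 3*j + 2) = (j - 1)*(j + 4)*(j - 2)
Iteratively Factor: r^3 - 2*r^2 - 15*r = (r - 5)*(r^2 + 3*r) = (r - 5)*(r + 3)*(r)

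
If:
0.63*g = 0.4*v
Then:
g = 0.634920634920635*v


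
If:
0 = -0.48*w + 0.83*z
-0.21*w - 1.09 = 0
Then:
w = -5.19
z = -3.00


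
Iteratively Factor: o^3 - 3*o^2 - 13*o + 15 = (o - 1)*(o^2 - 2*o - 15) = (o - 5)*(o - 1)*(o + 3)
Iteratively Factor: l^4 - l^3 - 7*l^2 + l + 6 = (l - 1)*(l^3 - 7*l - 6) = (l - 1)*(l + 1)*(l^2 - l - 6) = (l - 3)*(l - 1)*(l + 1)*(l + 2)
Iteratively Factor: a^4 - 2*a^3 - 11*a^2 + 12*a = (a - 1)*(a^3 - a^2 - 12*a) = (a - 4)*(a - 1)*(a^2 + 3*a) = (a - 4)*(a - 1)*(a + 3)*(a)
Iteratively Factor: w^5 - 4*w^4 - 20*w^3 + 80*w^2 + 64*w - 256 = (w + 4)*(w^4 - 8*w^3 + 12*w^2 + 32*w - 64) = (w - 2)*(w + 4)*(w^3 - 6*w^2 + 32) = (w - 4)*(w - 2)*(w + 4)*(w^2 - 2*w - 8) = (w - 4)*(w - 2)*(w + 2)*(w + 4)*(w - 4)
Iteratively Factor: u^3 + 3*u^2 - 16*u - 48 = (u + 4)*(u^2 - u - 12) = (u - 4)*(u + 4)*(u + 3)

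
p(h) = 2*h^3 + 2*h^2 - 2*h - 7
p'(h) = 6*h^2 + 4*h - 2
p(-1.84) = -9.01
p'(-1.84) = 10.95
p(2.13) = 17.14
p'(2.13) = 33.74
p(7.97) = 1116.62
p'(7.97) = 411.01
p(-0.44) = -5.90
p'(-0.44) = -2.60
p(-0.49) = -5.78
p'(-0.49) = -2.52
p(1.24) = -2.59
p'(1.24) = 12.19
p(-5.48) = -265.11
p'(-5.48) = 156.26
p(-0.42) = -5.96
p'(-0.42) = -2.62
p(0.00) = -7.00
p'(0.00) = -2.00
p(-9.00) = -1285.00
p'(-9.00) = 448.00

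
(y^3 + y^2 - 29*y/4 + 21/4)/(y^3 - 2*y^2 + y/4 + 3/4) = (2*y + 7)/(2*y + 1)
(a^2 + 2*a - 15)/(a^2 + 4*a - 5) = (a - 3)/(a - 1)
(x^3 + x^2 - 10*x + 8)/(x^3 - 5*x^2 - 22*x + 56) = (x - 1)/(x - 7)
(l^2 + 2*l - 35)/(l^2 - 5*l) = (l + 7)/l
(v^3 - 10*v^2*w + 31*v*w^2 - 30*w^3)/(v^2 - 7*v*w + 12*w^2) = (v^2 - 7*v*w + 10*w^2)/(v - 4*w)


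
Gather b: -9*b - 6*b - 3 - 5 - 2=-15*b - 10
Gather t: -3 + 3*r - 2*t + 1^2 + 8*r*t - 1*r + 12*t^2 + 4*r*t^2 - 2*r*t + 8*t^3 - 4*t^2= 2*r + 8*t^3 + t^2*(4*r + 8) + t*(6*r - 2) - 2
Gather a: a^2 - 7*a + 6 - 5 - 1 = a^2 - 7*a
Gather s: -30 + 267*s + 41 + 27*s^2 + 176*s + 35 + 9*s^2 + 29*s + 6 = 36*s^2 + 472*s + 52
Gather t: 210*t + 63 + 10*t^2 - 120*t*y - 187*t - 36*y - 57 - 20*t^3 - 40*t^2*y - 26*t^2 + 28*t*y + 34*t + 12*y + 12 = -20*t^3 + t^2*(-40*y - 16) + t*(57 - 92*y) - 24*y + 18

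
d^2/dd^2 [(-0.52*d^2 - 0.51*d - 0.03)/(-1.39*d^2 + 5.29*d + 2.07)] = (9.617966*d^3 + 9.324954*d^2 + 7.48098*d - 4.861326)/(2.685619*d^6 - 30.662427*d^5 + 104.695356*d^4 - 56.710387*d^3 - 155.913228*d^2 - 68.001363*d - 8.869743)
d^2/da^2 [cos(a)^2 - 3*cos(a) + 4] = 3*cos(a) - 2*cos(2*a)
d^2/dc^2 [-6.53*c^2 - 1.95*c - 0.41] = -13.0600000000000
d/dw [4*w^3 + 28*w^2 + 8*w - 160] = 12*w^2 + 56*w + 8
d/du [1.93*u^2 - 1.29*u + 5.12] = 3.86*u - 1.29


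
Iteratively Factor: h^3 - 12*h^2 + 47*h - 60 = (h - 3)*(h^2 - 9*h + 20) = (h - 4)*(h - 3)*(h - 5)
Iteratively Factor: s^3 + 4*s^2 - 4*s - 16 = (s - 2)*(s^2 + 6*s + 8) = (s - 2)*(s + 2)*(s + 4)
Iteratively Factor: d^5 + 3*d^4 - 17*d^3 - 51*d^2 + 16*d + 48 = (d - 1)*(d^4 + 4*d^3 - 13*d^2 - 64*d - 48) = (d - 1)*(d + 3)*(d^3 + d^2 - 16*d - 16) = (d - 1)*(d + 3)*(d + 4)*(d^2 - 3*d - 4) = (d - 4)*(d - 1)*(d + 3)*(d + 4)*(d + 1)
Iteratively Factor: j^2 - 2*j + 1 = (j - 1)*(j - 1)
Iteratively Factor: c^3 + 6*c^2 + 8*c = (c + 4)*(c^2 + 2*c) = c*(c + 4)*(c + 2)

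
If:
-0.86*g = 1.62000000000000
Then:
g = -1.88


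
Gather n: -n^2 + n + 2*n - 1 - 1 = -n^2 + 3*n - 2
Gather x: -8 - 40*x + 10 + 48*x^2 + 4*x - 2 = 48*x^2 - 36*x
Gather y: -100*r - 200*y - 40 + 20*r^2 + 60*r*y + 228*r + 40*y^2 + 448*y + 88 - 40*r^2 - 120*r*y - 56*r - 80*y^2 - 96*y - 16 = -20*r^2 + 72*r - 40*y^2 + y*(152 - 60*r) + 32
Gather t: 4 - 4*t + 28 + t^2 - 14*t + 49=t^2 - 18*t + 81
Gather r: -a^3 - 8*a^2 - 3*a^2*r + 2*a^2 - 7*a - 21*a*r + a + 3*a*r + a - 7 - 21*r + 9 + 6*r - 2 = -a^3 - 6*a^2 - 5*a + r*(-3*a^2 - 18*a - 15)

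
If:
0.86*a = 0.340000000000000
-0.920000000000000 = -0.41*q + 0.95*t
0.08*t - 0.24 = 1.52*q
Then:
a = 0.40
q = -0.21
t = -1.06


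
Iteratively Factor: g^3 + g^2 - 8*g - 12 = (g + 2)*(g^2 - g - 6) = (g - 3)*(g + 2)*(g + 2)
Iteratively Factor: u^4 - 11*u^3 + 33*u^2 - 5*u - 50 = (u - 5)*(u^3 - 6*u^2 + 3*u + 10) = (u - 5)^2*(u^2 - u - 2) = (u - 5)^2*(u - 2)*(u + 1)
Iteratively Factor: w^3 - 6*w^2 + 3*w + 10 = (w - 2)*(w^2 - 4*w - 5) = (w - 2)*(w + 1)*(w - 5)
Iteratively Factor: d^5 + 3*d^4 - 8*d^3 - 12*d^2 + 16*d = (d - 2)*(d^4 + 5*d^3 + 2*d^2 - 8*d) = (d - 2)*(d + 4)*(d^3 + d^2 - 2*d) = (d - 2)*(d - 1)*(d + 4)*(d^2 + 2*d) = (d - 2)*(d - 1)*(d + 2)*(d + 4)*(d)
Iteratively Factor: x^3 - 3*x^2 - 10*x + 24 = (x + 3)*(x^2 - 6*x + 8) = (x - 2)*(x + 3)*(x - 4)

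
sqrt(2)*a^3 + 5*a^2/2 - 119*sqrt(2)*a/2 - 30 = (a - 5*sqrt(2))*(a + 6*sqrt(2))*(sqrt(2)*a + 1/2)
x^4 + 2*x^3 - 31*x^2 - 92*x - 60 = (x - 6)*(x + 1)*(x + 2)*(x + 5)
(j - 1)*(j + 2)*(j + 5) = j^3 + 6*j^2 + 3*j - 10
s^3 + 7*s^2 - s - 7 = (s - 1)*(s + 1)*(s + 7)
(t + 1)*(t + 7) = t^2 + 8*t + 7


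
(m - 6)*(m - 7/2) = m^2 - 19*m/2 + 21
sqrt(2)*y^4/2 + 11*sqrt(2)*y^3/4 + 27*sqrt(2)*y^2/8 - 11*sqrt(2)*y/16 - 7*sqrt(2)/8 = (y - 1/2)*(y + 1/2)*(y + 7/2)*(sqrt(2)*y/2 + sqrt(2))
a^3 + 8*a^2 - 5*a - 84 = (a - 3)*(a + 4)*(a + 7)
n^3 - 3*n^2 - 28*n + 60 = (n - 6)*(n - 2)*(n + 5)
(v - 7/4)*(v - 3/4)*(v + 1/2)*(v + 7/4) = v^4 - v^3/4 - 55*v^2/16 + 49*v/64 + 147/128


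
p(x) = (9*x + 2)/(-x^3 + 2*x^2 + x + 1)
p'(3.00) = 14.44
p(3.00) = -5.80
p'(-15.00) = 0.00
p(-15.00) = -0.03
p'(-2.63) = -0.41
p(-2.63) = -0.71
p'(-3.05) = -0.29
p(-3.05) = -0.57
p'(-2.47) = -0.48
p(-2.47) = -0.78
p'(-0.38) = 7.88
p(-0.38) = -1.47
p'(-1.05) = -1.70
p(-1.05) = -2.25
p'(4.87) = 0.46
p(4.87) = -0.74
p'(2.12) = 16.16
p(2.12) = 8.17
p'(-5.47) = -0.07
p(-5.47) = -0.22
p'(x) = (9*x + 2)*(3*x^2 - 4*x - 1)/(-x^3 + 2*x^2 + x + 1)^2 + 9/(-x^3 + 2*x^2 + x + 1)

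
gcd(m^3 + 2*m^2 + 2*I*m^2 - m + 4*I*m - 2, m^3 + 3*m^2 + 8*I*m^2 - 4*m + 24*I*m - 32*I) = 1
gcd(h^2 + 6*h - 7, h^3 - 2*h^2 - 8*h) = 1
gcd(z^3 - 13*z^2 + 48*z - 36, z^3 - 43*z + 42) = z^2 - 7*z + 6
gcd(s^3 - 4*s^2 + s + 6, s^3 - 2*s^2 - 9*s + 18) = s^2 - 5*s + 6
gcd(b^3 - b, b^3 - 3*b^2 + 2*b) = b^2 - b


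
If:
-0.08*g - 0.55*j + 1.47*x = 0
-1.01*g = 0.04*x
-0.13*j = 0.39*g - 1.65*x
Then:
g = 0.00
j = 0.00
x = 0.00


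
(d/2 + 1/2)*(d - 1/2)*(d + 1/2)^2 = d^4/2 + 3*d^3/4 + d^2/8 - 3*d/16 - 1/16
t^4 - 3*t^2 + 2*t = t*(t - 1)^2*(t + 2)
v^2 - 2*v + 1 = (v - 1)^2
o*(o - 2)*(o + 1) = o^3 - o^2 - 2*o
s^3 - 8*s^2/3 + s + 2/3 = (s - 2)*(s - 1)*(s + 1/3)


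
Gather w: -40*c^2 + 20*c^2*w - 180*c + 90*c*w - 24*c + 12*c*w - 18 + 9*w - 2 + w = -40*c^2 - 204*c + w*(20*c^2 + 102*c + 10) - 20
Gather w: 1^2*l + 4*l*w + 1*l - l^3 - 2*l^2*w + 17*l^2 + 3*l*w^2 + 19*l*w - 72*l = -l^3 + 17*l^2 + 3*l*w^2 - 70*l + w*(-2*l^2 + 23*l)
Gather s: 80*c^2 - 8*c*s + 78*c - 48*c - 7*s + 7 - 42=80*c^2 + 30*c + s*(-8*c - 7) - 35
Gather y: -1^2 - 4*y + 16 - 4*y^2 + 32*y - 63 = -4*y^2 + 28*y - 48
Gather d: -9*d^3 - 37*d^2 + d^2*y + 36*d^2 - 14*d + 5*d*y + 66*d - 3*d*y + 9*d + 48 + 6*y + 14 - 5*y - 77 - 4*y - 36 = -9*d^3 + d^2*(y - 1) + d*(2*y + 61) - 3*y - 51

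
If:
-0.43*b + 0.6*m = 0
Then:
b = 1.3953488372093*m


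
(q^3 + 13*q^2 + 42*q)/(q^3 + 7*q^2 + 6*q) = (q + 7)/(q + 1)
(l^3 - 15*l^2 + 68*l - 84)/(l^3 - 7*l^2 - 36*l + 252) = (l - 2)/(l + 6)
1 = 1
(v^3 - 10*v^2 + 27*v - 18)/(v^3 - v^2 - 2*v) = (-v^3 + 10*v^2 - 27*v + 18)/(v*(-v^2 + v + 2))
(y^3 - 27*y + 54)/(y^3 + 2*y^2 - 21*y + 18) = (y - 3)/(y - 1)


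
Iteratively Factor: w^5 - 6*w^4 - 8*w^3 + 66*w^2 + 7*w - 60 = (w + 1)*(w^4 - 7*w^3 - w^2 + 67*w - 60) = (w - 5)*(w + 1)*(w^3 - 2*w^2 - 11*w + 12) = (w - 5)*(w - 4)*(w + 1)*(w^2 + 2*w - 3) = (w - 5)*(w - 4)*(w + 1)*(w + 3)*(w - 1)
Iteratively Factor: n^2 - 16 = (n + 4)*(n - 4)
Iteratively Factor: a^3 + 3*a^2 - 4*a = (a - 1)*(a^2 + 4*a) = a*(a - 1)*(a + 4)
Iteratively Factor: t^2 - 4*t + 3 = (t - 1)*(t - 3)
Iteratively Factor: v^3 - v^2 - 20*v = (v + 4)*(v^2 - 5*v) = v*(v + 4)*(v - 5)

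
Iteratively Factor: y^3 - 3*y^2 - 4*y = (y)*(y^2 - 3*y - 4) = y*(y - 4)*(y + 1)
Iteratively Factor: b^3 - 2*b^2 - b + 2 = (b + 1)*(b^2 - 3*b + 2) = (b - 2)*(b + 1)*(b - 1)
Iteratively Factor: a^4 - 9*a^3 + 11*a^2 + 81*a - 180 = (a - 4)*(a^3 - 5*a^2 - 9*a + 45) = (a - 4)*(a + 3)*(a^2 - 8*a + 15) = (a - 5)*(a - 4)*(a + 3)*(a - 3)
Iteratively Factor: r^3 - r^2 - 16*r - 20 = (r - 5)*(r^2 + 4*r + 4) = (r - 5)*(r + 2)*(r + 2)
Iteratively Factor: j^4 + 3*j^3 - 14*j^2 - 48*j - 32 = (j + 1)*(j^3 + 2*j^2 - 16*j - 32) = (j + 1)*(j + 2)*(j^2 - 16) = (j + 1)*(j + 2)*(j + 4)*(j - 4)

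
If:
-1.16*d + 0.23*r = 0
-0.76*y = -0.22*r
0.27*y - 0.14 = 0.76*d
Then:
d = -0.38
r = -1.93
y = -0.56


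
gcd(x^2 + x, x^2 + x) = x^2 + x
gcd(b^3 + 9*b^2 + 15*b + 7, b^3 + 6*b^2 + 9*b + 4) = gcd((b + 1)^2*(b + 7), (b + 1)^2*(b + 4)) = b^2 + 2*b + 1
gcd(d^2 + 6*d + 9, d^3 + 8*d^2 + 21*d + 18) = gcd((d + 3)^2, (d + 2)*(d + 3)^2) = d^2 + 6*d + 9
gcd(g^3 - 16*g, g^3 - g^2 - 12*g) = g^2 - 4*g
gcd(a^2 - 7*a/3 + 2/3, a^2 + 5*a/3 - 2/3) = a - 1/3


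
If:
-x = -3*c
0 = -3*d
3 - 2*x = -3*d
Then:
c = 1/2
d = 0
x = 3/2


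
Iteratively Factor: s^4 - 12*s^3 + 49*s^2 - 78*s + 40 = (s - 2)*(s^3 - 10*s^2 + 29*s - 20) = (s - 4)*(s - 2)*(s^2 - 6*s + 5) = (s - 5)*(s - 4)*(s - 2)*(s - 1)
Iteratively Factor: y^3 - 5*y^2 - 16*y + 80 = (y + 4)*(y^2 - 9*y + 20) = (y - 4)*(y + 4)*(y - 5)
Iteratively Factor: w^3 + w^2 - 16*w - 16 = (w + 4)*(w^2 - 3*w - 4) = (w - 4)*(w + 4)*(w + 1)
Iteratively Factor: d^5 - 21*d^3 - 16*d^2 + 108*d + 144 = (d + 2)*(d^4 - 2*d^3 - 17*d^2 + 18*d + 72) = (d + 2)*(d + 3)*(d^3 - 5*d^2 - 2*d + 24) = (d - 4)*(d + 2)*(d + 3)*(d^2 - d - 6) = (d - 4)*(d + 2)^2*(d + 3)*(d - 3)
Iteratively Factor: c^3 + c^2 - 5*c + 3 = (c - 1)*(c^2 + 2*c - 3) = (c - 1)^2*(c + 3)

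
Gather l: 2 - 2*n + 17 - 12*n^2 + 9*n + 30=-12*n^2 + 7*n + 49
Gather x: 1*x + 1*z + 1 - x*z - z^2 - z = x*(1 - z) - z^2 + 1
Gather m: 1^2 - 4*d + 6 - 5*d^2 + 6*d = -5*d^2 + 2*d + 7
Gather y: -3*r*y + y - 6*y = y*(-3*r - 5)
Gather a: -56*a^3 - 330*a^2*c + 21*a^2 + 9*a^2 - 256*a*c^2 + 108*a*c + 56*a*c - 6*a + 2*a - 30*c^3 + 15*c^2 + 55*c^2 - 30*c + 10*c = -56*a^3 + a^2*(30 - 330*c) + a*(-256*c^2 + 164*c - 4) - 30*c^3 + 70*c^2 - 20*c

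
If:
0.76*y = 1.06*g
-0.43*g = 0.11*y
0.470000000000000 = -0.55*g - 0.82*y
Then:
No Solution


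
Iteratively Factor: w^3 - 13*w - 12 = (w + 3)*(w^2 - 3*w - 4) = (w + 1)*(w + 3)*(w - 4)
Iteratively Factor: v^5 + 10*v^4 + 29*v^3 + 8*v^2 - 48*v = (v + 4)*(v^4 + 6*v^3 + 5*v^2 - 12*v) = v*(v + 4)*(v^3 + 6*v^2 + 5*v - 12) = v*(v + 4)^2*(v^2 + 2*v - 3) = v*(v + 3)*(v + 4)^2*(v - 1)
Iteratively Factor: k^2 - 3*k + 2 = (k - 1)*(k - 2)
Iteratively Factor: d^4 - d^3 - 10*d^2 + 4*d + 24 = (d + 2)*(d^3 - 3*d^2 - 4*d + 12) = (d - 2)*(d + 2)*(d^2 - d - 6) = (d - 2)*(d + 2)^2*(d - 3)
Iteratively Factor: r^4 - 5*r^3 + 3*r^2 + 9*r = (r - 3)*(r^3 - 2*r^2 - 3*r) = (r - 3)*(r + 1)*(r^2 - 3*r) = (r - 3)^2*(r + 1)*(r)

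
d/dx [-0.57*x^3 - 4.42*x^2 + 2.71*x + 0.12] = -1.71*x^2 - 8.84*x + 2.71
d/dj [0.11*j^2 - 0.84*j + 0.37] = 0.22*j - 0.84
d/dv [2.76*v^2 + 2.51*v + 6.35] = 5.52*v + 2.51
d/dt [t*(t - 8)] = 2*t - 8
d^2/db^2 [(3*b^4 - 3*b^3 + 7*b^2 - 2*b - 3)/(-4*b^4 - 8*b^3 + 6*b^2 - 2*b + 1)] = 2*(144*b^9 - 552*b^8 - 120*b^7 + 172*b^6 + 2052*b^5 + 222*b^4 - 1418*b^3 + 726*b^2 - 63*b - 9)/(64*b^12 + 384*b^11 + 480*b^10 - 544*b^9 - 384*b^8 + 768*b^7 - 792*b^6 + 552*b^5 - 264*b^4 + 104*b^3 - 30*b^2 + 6*b - 1)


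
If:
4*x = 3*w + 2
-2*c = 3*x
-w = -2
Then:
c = -3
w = 2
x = 2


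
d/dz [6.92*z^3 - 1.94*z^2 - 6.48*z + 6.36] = 20.76*z^2 - 3.88*z - 6.48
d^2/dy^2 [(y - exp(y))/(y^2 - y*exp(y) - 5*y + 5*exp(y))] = 2/(y^3 - 15*y^2 + 75*y - 125)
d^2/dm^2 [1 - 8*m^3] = -48*m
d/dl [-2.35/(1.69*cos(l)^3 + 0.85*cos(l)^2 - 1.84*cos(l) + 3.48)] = (-11.9145*cos(l)^2 - 3.995*cos(l) + 4.324)*sin(l)/(1.69*cos(l)^3 + 0.85*cos(l)^2 - 1.84*cos(l) + 3.48)^2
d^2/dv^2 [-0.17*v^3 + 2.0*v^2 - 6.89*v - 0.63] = 4.0 - 1.02*v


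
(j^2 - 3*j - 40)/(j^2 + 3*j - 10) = (j - 8)/(j - 2)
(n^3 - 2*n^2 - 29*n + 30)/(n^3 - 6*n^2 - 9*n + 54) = (n^2 + 4*n - 5)/(n^2 - 9)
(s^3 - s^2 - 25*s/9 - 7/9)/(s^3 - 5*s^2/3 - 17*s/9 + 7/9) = (3*s + 1)/(3*s - 1)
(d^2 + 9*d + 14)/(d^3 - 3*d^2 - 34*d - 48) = (d + 7)/(d^2 - 5*d - 24)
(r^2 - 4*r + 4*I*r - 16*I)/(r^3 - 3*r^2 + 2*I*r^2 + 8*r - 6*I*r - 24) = (r - 4)/(r^2 - r*(3 + 2*I) + 6*I)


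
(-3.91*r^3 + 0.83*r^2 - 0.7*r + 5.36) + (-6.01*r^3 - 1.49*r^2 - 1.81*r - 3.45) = -9.92*r^3 - 0.66*r^2 - 2.51*r + 1.91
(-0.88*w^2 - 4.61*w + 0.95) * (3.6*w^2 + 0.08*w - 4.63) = -3.168*w^4 - 16.6664*w^3 + 7.1256*w^2 + 21.4203*w - 4.3985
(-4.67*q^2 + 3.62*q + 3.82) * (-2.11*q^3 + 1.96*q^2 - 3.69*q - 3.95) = 9.8537*q^5 - 16.7914*q^4 + 16.2673*q^3 + 12.5759*q^2 - 28.3948*q - 15.089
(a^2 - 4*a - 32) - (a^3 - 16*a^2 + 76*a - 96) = -a^3 + 17*a^2 - 80*a + 64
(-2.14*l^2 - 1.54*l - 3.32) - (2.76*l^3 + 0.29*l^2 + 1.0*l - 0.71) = -2.76*l^3 - 2.43*l^2 - 2.54*l - 2.61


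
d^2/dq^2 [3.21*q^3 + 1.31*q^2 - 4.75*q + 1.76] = 19.26*q + 2.62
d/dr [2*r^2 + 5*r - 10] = 4*r + 5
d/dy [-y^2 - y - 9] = -2*y - 1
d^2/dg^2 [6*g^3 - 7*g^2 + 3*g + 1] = 36*g - 14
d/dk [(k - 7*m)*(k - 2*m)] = 2*k - 9*m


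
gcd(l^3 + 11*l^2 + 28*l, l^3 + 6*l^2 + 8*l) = l^2 + 4*l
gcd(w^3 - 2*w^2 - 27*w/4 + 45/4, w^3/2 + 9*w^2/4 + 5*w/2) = w + 5/2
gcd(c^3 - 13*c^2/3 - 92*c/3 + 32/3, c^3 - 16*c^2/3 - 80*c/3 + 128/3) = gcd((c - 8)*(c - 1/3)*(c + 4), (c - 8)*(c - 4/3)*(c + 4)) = c^2 - 4*c - 32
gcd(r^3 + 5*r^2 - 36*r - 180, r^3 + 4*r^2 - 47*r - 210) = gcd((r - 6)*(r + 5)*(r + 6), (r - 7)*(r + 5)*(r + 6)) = r^2 + 11*r + 30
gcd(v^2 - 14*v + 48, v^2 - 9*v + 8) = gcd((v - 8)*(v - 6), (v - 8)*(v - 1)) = v - 8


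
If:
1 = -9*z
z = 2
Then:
No Solution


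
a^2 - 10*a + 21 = (a - 7)*(a - 3)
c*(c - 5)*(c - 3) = c^3 - 8*c^2 + 15*c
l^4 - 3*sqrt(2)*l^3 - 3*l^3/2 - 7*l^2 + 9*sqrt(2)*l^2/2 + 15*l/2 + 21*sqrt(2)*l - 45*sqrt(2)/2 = (l - 3)*(l - 1)*(l + 5/2)*(l - 3*sqrt(2))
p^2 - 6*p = p*(p - 6)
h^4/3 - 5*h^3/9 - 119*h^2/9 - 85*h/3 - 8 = (h/3 + 1)*(h - 8)*(h + 1/3)*(h + 3)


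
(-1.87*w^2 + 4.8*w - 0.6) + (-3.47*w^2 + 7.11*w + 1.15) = -5.34*w^2 + 11.91*w + 0.55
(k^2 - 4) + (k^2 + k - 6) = 2*k^2 + k - 10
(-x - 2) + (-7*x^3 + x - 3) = -7*x^3 - 5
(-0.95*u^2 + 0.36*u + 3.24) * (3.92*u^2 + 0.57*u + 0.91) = -3.724*u^4 + 0.8697*u^3 + 12.0415*u^2 + 2.1744*u + 2.9484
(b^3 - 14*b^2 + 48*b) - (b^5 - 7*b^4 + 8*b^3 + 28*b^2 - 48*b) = -b^5 + 7*b^4 - 7*b^3 - 42*b^2 + 96*b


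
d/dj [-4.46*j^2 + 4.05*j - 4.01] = 4.05 - 8.92*j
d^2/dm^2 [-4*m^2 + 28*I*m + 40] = -8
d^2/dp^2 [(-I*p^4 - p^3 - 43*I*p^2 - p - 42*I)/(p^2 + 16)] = 2*(-I*p^6 - 48*I*p^4 + 15*p^3 + 402*I*p^2 - 720*p - 10336*I)/(p^6 + 48*p^4 + 768*p^2 + 4096)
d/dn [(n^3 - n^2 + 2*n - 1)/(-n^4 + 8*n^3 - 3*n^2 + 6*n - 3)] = n^2*(n^4 - 2*n^3 + 11*n^2 - 24*n + 15)/(n^8 - 16*n^7 + 70*n^6 - 60*n^5 + 111*n^4 - 84*n^3 + 54*n^2 - 36*n + 9)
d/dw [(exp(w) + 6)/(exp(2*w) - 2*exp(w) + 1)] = (-exp(w) - 13)*exp(w)/(exp(3*w) - 3*exp(2*w) + 3*exp(w) - 1)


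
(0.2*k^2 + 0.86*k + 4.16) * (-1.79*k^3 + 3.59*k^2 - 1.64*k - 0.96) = -0.358*k^5 - 0.8214*k^4 - 4.687*k^3 + 13.332*k^2 - 7.648*k - 3.9936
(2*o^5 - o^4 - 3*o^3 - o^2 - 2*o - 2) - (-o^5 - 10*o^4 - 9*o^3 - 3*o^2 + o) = 3*o^5 + 9*o^4 + 6*o^3 + 2*o^2 - 3*o - 2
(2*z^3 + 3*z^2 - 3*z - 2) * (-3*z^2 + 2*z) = -6*z^5 - 5*z^4 + 15*z^3 - 4*z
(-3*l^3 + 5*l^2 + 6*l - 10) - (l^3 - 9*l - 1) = -4*l^3 + 5*l^2 + 15*l - 9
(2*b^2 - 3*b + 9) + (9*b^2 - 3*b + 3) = 11*b^2 - 6*b + 12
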